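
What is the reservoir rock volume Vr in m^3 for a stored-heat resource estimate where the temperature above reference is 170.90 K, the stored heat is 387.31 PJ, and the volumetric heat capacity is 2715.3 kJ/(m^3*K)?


Vr = Q_s * 1e12 / (rhoc * dT)
Vr = 387.31 * 1e12 / (2715.3 * 170.90)
Vr = 8.3464e+08 m^3


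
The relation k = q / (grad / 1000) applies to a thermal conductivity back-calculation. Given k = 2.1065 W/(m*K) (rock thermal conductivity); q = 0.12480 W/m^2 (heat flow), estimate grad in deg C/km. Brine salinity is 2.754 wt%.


grad = q / k * 1000
grad = 0.12480 / 2.1065 * 1000
grad = 59.245 deg C/km


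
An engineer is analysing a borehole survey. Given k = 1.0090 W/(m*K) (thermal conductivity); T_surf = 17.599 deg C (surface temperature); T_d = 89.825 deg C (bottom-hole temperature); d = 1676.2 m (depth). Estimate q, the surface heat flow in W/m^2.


Step 1: grad = (T_d - T_surf)/d * 1000 = (89.825 - 17.599)/1676.2 * 1000 = 43.08913 deg C/km
Step 2: q = k * grad / 1000 = 1.009 * 43.08913 / 1000 = 0.043477 W/m^2
q = 0.043477 W/m^2


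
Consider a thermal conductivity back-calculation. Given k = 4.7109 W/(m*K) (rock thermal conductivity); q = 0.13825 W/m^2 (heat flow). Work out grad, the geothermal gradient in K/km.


grad = q / k * 1000
grad = 0.13825 / 4.7109 * 1000
grad = 29.34683 deg C/km
Convert: 29.34683 deg C/km * 1.0 = 29.347 K/km
grad = 29.347 K/km


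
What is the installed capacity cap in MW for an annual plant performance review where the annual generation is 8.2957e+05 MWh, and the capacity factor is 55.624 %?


cap = E_a / (CF/100 * 8760)
cap = 8.2957e+05 / (55.624/100 * 8760)
cap = 170.25 MW


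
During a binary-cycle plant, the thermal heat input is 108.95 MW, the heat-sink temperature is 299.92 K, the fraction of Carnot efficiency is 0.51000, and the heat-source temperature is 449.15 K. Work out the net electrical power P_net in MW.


Step 1: eta = (1 - Tc/Th)*f = (1 - 299.92/449.15)*0.51 = 0.1694474
Step 2: P_net = eta * Q_in = 0.1694474 * 108.95 = 18.461 MW
P_net = 18.461 MW


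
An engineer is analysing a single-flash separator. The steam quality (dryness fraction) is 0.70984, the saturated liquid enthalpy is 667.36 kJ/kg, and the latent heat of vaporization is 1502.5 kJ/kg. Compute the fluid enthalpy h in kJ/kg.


h = hf + x * hfg
h = 667.36 + 0.70984 * 1502.5
h = 1733.9 kJ/kg


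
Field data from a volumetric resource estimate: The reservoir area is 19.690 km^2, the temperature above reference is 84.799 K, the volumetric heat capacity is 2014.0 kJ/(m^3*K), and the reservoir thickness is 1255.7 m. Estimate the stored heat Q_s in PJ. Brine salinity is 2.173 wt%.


Step 1: Vr = A*1e6*hr = 19.69*1e6*1255.7 = 2.472473e+10 m^3
Step 2: Q_s = Vr*rhoc*dT/1e12 = 2.472473e+10*2014.0*84.799/1e12 = 4222.6 PJ
Q_s = 4222.6 PJ


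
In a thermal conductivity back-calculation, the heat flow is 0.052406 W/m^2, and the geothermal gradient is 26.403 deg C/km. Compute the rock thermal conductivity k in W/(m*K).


k = q / (grad / 1000)
k = 0.052406 / (26.403 / 1000)
k = 1.9849 W/(m*K)


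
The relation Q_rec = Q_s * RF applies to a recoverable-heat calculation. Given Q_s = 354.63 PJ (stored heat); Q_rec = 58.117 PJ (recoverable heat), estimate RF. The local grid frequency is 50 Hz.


RF = Q_rec / Q_s
RF = 58.117 / 354.63
RF = 0.16388


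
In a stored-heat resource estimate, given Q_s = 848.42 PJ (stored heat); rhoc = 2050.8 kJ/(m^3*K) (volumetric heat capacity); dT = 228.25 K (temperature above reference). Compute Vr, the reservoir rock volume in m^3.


Vr = Q_s * 1e12 / (rhoc * dT)
Vr = 848.42 * 1e12 / (2050.8 * 228.25)
Vr = 1.8125e+09 m^3


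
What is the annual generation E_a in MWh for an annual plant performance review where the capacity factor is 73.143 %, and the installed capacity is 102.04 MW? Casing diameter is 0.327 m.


E_a = CF / 100 * cap * 8760
E_a = 73.143 / 100 * 102.04 * 8760
E_a = 6.5380e+05 MWh


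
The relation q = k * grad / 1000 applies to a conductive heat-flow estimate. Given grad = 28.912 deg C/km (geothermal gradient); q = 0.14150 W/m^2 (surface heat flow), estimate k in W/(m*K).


k = q * 1000 / grad
k = 0.14150 * 1000 / 28.912
k = 4.8942 W/(m*K)


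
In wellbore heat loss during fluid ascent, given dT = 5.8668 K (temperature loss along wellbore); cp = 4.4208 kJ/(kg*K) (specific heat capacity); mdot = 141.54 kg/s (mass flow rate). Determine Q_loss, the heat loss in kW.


Q_loss = mdot * cp * dT
Q_loss = 141.54 * 4.4208 * 5.8668
Q_loss = 3671.0 kW


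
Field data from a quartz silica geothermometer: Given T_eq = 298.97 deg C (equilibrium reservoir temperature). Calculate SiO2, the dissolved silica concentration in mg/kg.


SiO2 = 10^(5.19 - 1309/(T_eq + 273.15))
SiO2 = 10^(5.19 - 1309/(298.97 + 273.15))
SiO2 = 798.03 mg/kg


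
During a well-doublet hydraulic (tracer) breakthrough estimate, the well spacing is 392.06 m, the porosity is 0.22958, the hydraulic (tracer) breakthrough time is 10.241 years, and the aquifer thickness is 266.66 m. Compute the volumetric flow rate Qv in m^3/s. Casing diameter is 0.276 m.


Qv = pi*hr*phi*L^2 / (3*t_bt*365.25*86400)
Qv = pi*266.66*0.22958*392.06^2 / (3*10.241*365.25*86400)
Qv = 0.030492 m^3/s


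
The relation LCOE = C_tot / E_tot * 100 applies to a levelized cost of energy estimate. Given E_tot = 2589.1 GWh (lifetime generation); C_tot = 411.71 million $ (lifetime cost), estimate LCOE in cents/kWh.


LCOE = C_tot / E_tot * 100
LCOE = 411.71 / 2589.1 * 100
LCOE = 15.902 cents/kWh


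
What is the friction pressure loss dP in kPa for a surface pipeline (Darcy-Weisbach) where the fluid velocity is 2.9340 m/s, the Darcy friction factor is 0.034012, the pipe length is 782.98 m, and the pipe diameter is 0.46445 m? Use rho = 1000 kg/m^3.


dP = f * (L/D) * (rho*vel^2/2) / 1000
dP = 0.034012 * (782.98/0.46445) * (1000*2.9340^2/2) / 1000
dP = 246.79 kPa


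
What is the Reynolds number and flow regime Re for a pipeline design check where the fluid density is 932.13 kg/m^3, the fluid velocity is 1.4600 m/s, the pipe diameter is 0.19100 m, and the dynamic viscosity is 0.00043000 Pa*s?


Step 1: Re = rho*vel*D/mu = 932.13*1.46*0.191/0.00043 = 6.0450e+05
Step 2: Re = 6.0450e+05 > 4000, so flow is turbulent.
Re = 6.0450e+05 (turbulent)


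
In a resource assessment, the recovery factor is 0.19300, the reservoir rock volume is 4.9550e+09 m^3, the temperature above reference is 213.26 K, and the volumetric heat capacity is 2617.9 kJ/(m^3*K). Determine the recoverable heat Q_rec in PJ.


Step 1: Q_s = Vr*rhoc*dT/1e12 = 4.9550e+09*2617.9*213.26/1e12 = 2766.344 PJ
Step 2: Q_rec = Q_s * RF = 2766.344 * 0.193 = 533.90 PJ
Q_rec = 533.90 PJ


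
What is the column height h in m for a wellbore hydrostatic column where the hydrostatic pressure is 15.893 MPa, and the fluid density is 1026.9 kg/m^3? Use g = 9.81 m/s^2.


h = P * 1e6 / (g * rho)
h = 15.893 * 1e6 / (9.81 * 1026.9)
h = 1577.6 m


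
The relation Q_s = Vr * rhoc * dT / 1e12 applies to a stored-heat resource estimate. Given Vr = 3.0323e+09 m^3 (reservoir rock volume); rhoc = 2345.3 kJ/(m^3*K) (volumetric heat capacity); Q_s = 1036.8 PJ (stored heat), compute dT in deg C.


dT = Q_s * 1e12 / (Vr * rhoc)
dT = 1036.8 * 1e12 / (3.0323e+09 * 2345.3)
dT = 145.7889 K
Convert (temperature difference, 1 K = 1 deg C): 145.7889 K = 145.7889 deg C
dT = 145.79 deg C


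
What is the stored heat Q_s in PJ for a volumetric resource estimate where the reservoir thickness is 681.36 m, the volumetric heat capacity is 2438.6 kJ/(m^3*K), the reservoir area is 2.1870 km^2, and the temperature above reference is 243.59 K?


Step 1: Vr = A*1e6*hr = 2.187*1e6*681.36 = 1.490134e+09 m^3
Step 2: Q_s = Vr*rhoc*dT/1e12 = 1.490134e+09*2438.6*243.59/1e12 = 885.17 PJ
Q_s = 885.17 PJ


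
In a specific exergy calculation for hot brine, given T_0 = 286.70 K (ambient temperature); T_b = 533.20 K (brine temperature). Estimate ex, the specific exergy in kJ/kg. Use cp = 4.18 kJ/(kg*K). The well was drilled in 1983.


ex = cp * ((T_b - T_0) - T_0 * ln(T_b/T_0))
ex = 4.18 * ((533.20 - 286.70) - 286.70 * ln(533.20/286.70))
ex = 286.81 kJ/kg


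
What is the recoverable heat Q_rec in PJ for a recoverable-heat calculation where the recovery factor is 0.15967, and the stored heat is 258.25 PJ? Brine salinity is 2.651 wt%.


Q_rec = Q_s * RF
Q_rec = 258.25 * 0.15967
Q_rec = 41.235 PJ


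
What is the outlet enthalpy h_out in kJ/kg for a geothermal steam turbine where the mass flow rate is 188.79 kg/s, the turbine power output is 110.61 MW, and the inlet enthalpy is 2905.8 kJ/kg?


h_out = h_in - P * 1000 / mdot
h_out = 2905.8 - 110.61 * 1000 / 188.79
h_out = 2319.9 kJ/kg


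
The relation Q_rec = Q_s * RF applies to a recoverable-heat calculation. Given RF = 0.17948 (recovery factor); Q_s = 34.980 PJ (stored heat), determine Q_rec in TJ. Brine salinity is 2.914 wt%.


Q_rec = Q_s * RF
Q_rec = 34.980 * 0.17948
Q_rec = 6.278210 PJ
Convert: 6.278210 PJ * 1000.0 = 6278.2 TJ
Q_rec = 6278.2 TJ


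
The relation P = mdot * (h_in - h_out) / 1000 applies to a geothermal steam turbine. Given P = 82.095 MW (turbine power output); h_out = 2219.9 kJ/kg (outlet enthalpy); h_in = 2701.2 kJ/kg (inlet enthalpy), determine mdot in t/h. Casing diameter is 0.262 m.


mdot = P * 1000 / (h_in - h_out)
mdot = 82.095 * 1000 / (2701.2 - 2219.9)
mdot = 170.5693 kg/s
Convert: 170.5693 kg/s * 3.6 = 614.05 t/h
mdot = 614.05 t/h


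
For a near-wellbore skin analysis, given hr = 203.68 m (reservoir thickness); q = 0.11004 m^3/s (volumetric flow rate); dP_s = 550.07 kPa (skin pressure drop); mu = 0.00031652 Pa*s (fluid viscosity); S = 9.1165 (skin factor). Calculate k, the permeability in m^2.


k = S*q*mu / (2*pi*dP_s*1000*hr)
k = 9.1165*0.11004*0.00031652 / (2*pi*550.07*1000*203.68)
k = 4.5106e-13 m^2


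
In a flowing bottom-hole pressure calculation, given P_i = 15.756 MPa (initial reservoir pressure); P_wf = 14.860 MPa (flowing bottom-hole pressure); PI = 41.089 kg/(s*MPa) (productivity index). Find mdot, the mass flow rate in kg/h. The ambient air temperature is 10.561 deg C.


mdot = (P_i - P_wf) * PI
mdot = (15.756 - 14.860) * 41.089
mdot = 36.81574 kg/s
Convert: 36.81574 kg/s * 3600.0 = 1.3254e+05 kg/h
mdot = 1.3254e+05 kg/h


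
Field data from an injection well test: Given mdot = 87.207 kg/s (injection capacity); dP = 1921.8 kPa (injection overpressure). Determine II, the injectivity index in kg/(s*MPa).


II = mdot * 1000 / dP
II = 87.207 * 1000 / 1921.8
II = 45.378 kg/(s*MPa)


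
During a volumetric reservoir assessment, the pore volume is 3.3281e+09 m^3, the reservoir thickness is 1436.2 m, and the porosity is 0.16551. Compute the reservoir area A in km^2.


A = Vp / (1e6 * hr * phi)
A = 3.3281e+09 / (1e6 * 1436.2 * 0.16551)
A = 14.001 km^2


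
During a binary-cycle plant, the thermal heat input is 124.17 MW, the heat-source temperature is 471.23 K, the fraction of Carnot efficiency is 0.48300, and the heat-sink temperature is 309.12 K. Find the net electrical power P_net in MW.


Step 1: eta = (1 - Tc/Th)*f = (1 - 309.12/471.23)*0.483 = 0.1661591
Step 2: P_net = eta * Q_in = 0.1661591 * 124.17 = 20.632 MW
P_net = 20.632 MW


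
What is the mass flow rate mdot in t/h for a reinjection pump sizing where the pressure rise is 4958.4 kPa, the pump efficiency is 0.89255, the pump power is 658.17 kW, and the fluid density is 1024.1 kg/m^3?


mdot = P_pump * rho * eta / dP
mdot = 658.17 * 1024.1 * 0.89255 / 4958.4
mdot = 121.3309 kg/s
Convert: 121.3309 kg/s * 3.6 = 436.79 t/h
mdot = 436.79 t/h


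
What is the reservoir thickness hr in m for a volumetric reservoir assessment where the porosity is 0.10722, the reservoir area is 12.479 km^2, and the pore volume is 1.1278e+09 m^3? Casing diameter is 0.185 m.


hr = Vp / (A * 1e6 * phi)
hr = 1.1278e+09 / (12.479 * 1e6 * 0.10722)
hr = 842.90 m


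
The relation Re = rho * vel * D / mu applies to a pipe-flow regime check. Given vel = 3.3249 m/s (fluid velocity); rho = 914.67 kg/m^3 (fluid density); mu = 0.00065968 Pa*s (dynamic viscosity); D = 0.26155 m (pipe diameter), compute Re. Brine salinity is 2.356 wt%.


Re = rho * vel * D / mu
Re = 914.67 * 3.3249 * 0.26155 / 0.00065968
Re = 1.2058e+06


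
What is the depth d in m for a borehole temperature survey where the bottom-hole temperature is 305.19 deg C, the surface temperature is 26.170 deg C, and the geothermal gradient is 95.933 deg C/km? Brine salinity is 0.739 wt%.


d = (T_d - T_surf) / grad * 1000
d = (305.19 - 26.170) / 95.933 * 1000
d = 2908.5 m


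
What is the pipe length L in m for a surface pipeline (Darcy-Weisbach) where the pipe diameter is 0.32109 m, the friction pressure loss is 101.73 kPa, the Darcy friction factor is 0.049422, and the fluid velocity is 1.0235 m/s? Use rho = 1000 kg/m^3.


L = dP*1000*D / (f*rho*vel^2/2)
L = 101.73*1000*0.32109 / (0.049422*1000*1.0235^2/2)
L = 1261.9 m


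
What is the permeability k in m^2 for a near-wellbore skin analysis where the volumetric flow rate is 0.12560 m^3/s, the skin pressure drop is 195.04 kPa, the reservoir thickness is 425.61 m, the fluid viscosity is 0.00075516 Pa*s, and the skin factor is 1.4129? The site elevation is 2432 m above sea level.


k = S*q*mu / (2*pi*dP_s*1000*hr)
k = 1.4129*0.12560*0.00075516 / (2*pi*195.04*1000*425.61)
k = 2.5694e-13 m^2


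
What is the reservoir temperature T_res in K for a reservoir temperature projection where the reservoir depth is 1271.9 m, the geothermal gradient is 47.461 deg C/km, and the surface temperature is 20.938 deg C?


T_res = T_surf + grad * d / 1000
T_res = 20.938 + 47.461 * 1271.9 / 1000
T_res = 81.30365 deg C
Convert to K: 81.30365 + 273.15 = 354.45 K
T_res = 354.45 K


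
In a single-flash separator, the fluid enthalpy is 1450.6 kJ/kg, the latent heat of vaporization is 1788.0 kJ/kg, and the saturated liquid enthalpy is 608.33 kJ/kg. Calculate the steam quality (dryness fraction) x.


x = (h - hf) / hfg
x = (1450.6 - 608.33) / 1788.0
x = 0.47107


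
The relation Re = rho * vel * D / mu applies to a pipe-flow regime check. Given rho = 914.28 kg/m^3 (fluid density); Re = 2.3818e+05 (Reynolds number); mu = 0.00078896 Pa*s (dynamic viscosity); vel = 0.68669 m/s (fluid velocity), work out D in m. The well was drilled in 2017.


D = Re * mu / (rho * vel)
D = 2.3818e+05 * 0.00078896 / (914.28 * 0.68669)
D = 0.29931 m


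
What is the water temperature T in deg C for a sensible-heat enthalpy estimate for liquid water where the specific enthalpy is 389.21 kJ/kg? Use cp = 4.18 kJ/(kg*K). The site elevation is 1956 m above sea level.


T = h / cp
T = 389.21 / 4.18
T = 93.112 deg C


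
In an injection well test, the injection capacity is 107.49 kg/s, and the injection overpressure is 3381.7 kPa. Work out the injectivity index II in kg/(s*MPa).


II = mdot * 1000 / dP
II = 107.49 * 1000 / 3381.7
II = 31.786 kg/(s*MPa)


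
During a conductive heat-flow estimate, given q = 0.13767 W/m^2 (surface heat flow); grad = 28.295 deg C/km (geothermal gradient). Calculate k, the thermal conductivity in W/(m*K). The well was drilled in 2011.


k = q * 1000 / grad
k = 0.13767 * 1000 / 28.295
k = 4.8655 W/(m*K)


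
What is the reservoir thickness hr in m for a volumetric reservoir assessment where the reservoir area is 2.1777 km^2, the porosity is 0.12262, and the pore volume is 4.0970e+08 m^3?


hr = Vp / (A * 1e6 * phi)
hr = 4.0970e+08 / (2.1777 * 1e6 * 0.12262)
hr = 1534.3 m


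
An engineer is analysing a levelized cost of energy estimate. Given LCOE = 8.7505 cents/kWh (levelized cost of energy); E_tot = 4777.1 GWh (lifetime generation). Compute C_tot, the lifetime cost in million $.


C_tot = LCOE / 100 * E_tot
C_tot = 8.7505 / 100 * 4777.1
C_tot = 418.02 million $


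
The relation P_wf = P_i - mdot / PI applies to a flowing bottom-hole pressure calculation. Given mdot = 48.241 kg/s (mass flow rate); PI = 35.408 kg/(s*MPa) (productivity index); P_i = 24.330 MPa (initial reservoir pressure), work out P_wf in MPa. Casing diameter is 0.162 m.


P_wf = P_i - mdot / PI
P_wf = 24.330 - 48.241 / 35.408
P_wf = 22.968 MPa


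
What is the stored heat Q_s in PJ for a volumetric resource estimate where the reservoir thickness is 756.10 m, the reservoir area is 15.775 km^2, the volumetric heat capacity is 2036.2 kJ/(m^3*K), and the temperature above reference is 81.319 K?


Step 1: Vr = A*1e6*hr = 15.775*1e6*756.1 = 1.192748e+10 m^3
Step 2: Q_s = Vr*rhoc*dT/1e12 = 1.192748e+10*2036.2*81.319/1e12 = 1975.0 PJ
Q_s = 1975.0 PJ


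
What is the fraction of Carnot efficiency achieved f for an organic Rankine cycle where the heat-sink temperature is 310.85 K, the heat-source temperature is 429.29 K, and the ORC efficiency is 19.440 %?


f = (eta_orc/100) / (1 - Tc/Th)
f = (19.440/100) / (1 - 310.85/429.29)
f = 0.70461


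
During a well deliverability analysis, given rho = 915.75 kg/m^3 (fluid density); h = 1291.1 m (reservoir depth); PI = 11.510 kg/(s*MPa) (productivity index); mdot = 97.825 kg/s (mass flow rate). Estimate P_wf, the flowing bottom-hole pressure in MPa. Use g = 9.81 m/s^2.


Step 1: P_i = rho*g*h/1e6 = 915.75*9.81*1291.1/1e6 = 11.59861 MPa
Step 2: P_wf = P_i - mdot/PI = 11.59861 - 97.825/11.51 = 3.0995 MPa
P_wf = 3.0995 MPa


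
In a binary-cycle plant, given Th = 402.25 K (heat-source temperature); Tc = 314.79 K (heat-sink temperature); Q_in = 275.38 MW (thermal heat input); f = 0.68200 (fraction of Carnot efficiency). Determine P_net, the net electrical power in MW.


Step 1: eta = (1 - Tc/Th)*f = (1 - 314.79/402.25)*0.682 = 0.1482852
Step 2: P_net = eta * Q_in = 0.1482852 * 275.38 = 40.835 MW
P_net = 40.835 MW


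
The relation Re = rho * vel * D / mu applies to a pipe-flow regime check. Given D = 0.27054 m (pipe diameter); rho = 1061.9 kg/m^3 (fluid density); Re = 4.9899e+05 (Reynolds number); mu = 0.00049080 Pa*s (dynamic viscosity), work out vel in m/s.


vel = Re * mu / (rho * D)
vel = 4.9899e+05 * 0.00049080 / (1061.9 * 0.27054)
vel = 0.85247 m/s


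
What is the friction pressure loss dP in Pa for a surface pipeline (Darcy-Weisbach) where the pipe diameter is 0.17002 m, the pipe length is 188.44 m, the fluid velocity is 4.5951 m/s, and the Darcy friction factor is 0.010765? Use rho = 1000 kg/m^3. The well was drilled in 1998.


dP = f * (L/D) * (rho*vel^2/2) / 1000
dP = 0.010765 * (188.44/0.17002) * (1000*4.5951^2/2) / 1000
dP = 125.9642 kPa
Convert: 125.9642 kPa * 1000.0 = 1.2596e+05 Pa
dP = 1.2596e+05 Pa


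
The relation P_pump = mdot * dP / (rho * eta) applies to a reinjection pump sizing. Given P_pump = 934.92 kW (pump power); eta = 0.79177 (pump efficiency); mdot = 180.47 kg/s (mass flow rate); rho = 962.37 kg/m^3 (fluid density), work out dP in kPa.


dP = P_pump * rho * eta / mdot
dP = 934.92 * 962.37 * 0.79177 / 180.47
dP = 3947.4 kPa


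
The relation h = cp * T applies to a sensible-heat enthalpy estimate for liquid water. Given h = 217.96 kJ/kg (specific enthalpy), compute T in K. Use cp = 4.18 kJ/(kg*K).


T = h / cp
T = 217.96 / 4.18
T = 52.14354 deg C
Convert to K: 52.14354 + 273.15 = 325.29 K
T = 325.29 K


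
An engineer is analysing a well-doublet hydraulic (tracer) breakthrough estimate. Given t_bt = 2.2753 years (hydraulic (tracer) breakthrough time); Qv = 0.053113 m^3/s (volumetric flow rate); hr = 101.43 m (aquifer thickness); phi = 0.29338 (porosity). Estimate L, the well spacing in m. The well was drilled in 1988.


L = sqrt(t_bt*365.25*86400*3*Qv / (pi*hr*phi))
L = sqrt(2.2753*365.25*86400*3*0.053113 / (pi*101.43*0.29338))
L = 349.83 m


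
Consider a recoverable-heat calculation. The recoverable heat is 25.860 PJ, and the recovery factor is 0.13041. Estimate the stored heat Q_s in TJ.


Q_s = Q_rec / RF
Q_s = 25.860 / 0.13041
Q_s = 198.2977 PJ
Convert: 198.2977 PJ * 1000.0 = 1.9830e+05 TJ
Q_s = 1.9830e+05 TJ


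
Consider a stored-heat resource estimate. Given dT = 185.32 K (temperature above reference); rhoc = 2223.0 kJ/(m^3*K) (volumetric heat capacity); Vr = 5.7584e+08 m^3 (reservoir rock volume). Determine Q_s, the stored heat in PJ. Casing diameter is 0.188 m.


Q_s = Vr * rhoc * dT / 1e12
Q_s = 5.7584e+08 * 2223.0 * 185.32 / 1e12
Q_s = 237.23 PJ


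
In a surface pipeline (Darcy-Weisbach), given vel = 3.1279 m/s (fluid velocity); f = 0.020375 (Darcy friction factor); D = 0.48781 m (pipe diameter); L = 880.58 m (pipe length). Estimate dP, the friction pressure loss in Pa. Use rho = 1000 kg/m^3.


dP = f * (L/D) * (rho*vel^2/2) / 1000
dP = 0.020375 * (880.58/0.48781) * (1000*3.1279^2/2) / 1000
dP = 179.9250 kPa
Convert: 179.9250 kPa * 1000.0 = 1.7992e+05 Pa
dP = 1.7992e+05 Pa


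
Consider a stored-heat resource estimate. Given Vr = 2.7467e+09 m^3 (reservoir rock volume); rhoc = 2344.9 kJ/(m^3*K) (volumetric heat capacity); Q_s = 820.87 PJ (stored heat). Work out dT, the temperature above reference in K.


dT = Q_s * 1e12 / (Vr * rhoc)
dT = 820.87 * 1e12 / (2.7467e+09 * 2344.9)
dT = 127.45 K


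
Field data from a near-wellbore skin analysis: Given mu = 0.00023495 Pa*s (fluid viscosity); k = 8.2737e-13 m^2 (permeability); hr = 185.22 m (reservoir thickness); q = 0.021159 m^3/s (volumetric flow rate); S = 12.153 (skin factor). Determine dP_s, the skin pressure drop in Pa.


dP_s = S * q * mu / (2*pi*k*hr) / 1000
dP_s = 12.153 * 0.021159 * 0.00023495 / (2*pi*8.2737e-13*185.22) / 1000
dP_s = 62.74608 kPa
Convert: 62.74608 kPa * 1000.0 = 62746 Pa
dP_s = 62746 Pa


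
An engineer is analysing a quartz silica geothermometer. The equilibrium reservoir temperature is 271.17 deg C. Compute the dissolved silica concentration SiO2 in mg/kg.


SiO2 = 10^(5.19 - 1309/(T_eq + 273.15))
SiO2 = 10^(5.19 - 1309/(271.17 + 273.15))
SiO2 = 609.77 mg/kg


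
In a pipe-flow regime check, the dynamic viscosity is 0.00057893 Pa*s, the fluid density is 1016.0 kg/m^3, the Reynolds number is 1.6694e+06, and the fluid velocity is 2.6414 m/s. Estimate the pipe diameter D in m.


D = Re * mu / (rho * vel)
D = 1.6694e+06 * 0.00057893 / (1016.0 * 2.6414)
D = 0.36013 m


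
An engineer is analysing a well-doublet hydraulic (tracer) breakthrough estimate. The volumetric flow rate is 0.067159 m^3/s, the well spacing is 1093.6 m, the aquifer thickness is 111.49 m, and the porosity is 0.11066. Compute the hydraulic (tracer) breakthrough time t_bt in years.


t_bt = pi * hr * phi * L^2 / (3 * Qv) / (365.25*86400)
t_bt = pi * 111.49 * 0.11066 * 1093.6^2 / (3 * 0.067159) / (365.25*86400)
t_bt = 7.2906 years


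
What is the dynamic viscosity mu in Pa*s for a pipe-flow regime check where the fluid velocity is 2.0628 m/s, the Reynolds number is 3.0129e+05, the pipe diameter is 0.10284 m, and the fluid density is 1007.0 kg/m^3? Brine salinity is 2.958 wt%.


mu = rho * vel * D / Re
mu = 1007.0 * 2.0628 * 0.10284 / 3.0129e+05
mu = 0.00070903 Pa*s


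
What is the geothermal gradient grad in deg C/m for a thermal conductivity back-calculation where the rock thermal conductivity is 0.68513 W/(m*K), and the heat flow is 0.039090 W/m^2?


grad = q / k * 1000
grad = 0.039090 / 0.68513 * 1000
grad = 57.05487 deg C/km
Convert: 57.05487 deg C/km * 0.001 = 0.057055 deg C/m
grad = 0.057055 deg C/m


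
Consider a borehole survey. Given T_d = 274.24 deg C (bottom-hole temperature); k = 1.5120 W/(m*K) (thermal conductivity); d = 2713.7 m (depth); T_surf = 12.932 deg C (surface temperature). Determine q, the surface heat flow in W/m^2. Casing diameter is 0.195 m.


Step 1: grad = (T_d - T_surf)/d * 1000 = (274.24 - 12.932)/2713.7 * 1000 = 96.29215 deg C/km
Step 2: q = k * grad / 1000 = 1.512 * 96.29215 / 1000 = 0.14559 W/m^2
q = 0.14559 W/m^2


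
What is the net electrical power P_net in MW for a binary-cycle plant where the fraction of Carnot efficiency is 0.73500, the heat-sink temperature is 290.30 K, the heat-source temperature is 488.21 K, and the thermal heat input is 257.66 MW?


Step 1: eta = (1 - Tc/Th)*f = (1 - 290.3/488.21)*0.735 = 0.2979534
Step 2: P_net = eta * Q_in = 0.2979534 * 257.66 = 76.771 MW
P_net = 76.771 MW


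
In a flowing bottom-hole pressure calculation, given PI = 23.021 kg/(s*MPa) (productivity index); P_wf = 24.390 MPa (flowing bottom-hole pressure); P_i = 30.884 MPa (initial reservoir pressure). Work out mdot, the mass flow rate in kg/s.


mdot = (P_i - P_wf) * PI
mdot = (30.884 - 24.390) * 23.021
mdot = 149.50 kg/s


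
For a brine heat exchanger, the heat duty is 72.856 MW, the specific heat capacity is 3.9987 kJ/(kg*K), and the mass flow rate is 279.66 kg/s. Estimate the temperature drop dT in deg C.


dT = Q * 1000 / (mdot * cp)
dT = 72.856 * 1000 / (279.66 * 3.9987)
dT = 65.15026 K
Convert (temperature difference, 1 K = 1 deg C): 65.15026 K = 65.15026 deg C
dT = 65.150 deg C


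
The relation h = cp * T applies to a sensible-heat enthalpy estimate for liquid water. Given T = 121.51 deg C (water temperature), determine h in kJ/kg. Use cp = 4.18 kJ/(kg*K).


h = cp * T
h = 4.18 * 121.51
h = 507.91 kJ/kg


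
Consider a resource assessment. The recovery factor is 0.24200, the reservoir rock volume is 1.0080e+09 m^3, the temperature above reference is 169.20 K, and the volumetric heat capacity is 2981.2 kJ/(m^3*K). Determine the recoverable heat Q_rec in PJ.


Step 1: Q_s = Vr*rhoc*dT/1e12 = 1.0080e+09*2981.2*169.2/1e12 = 508.4544 PJ
Step 2: Q_rec = Q_s * RF = 508.4544 * 0.242 = 123.05 PJ
Q_rec = 123.05 PJ


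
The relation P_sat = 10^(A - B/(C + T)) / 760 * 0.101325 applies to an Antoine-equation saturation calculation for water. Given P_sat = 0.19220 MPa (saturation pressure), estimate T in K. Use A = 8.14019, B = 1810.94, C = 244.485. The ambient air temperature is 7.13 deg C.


T = B / (A - log10(P_sat * 760 / 0.101325)) - C
T = 1810.94 / (8.14019 - log10(0.19220 * 760 / 0.101325)) - 244.485
T = 119.0598 deg C
Convert to K: 119.0598 + 273.15 = 392.21 K
T = 392.21 K


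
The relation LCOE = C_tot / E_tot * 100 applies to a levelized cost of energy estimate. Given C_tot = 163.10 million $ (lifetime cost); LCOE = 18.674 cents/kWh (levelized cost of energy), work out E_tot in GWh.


E_tot = C_tot / LCOE * 100
E_tot = 163.10 / 18.674 * 100
E_tot = 873.41 GWh


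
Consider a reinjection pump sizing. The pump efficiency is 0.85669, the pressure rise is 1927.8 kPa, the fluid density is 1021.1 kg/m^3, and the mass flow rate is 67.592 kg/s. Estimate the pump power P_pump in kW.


P_pump = mdot * dP / (rho * eta)
P_pump = 67.592 * 1927.8 / (1021.1 * 0.85669)
P_pump = 148.96 kW


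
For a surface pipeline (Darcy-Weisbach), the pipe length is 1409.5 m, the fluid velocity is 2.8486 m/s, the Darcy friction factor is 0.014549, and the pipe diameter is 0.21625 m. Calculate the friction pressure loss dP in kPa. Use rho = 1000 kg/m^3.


dP = f * (L/D) * (rho*vel^2/2) / 1000
dP = 0.014549 * (1409.5/0.21625) * (1000*2.8486^2/2) / 1000
dP = 384.75 kPa


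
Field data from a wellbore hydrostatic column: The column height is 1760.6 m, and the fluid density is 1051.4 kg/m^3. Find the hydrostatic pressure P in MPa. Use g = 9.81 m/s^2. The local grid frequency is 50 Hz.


P = rho * g * h / 1e6
P = 1051.4 * 9.81 * 1760.6 / 1e6
P = 18.159 MPa


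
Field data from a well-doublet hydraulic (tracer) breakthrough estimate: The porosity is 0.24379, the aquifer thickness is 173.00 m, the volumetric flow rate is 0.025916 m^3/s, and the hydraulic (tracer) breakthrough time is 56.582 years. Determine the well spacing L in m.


L = sqrt(t_bt*365.25*86400*3*Qv / (pi*hr*phi))
L = sqrt(56.582*365.25*86400*3*0.025916 / (pi*173.00*0.24379))
L = 1023.6 m


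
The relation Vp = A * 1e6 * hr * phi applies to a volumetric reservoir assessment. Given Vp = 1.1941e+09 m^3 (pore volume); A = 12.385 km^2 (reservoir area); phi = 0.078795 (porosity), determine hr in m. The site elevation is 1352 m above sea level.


hr = Vp / (A * 1e6 * phi)
hr = 1.1941e+09 / (12.385 * 1e6 * 0.078795)
hr = 1223.6 m


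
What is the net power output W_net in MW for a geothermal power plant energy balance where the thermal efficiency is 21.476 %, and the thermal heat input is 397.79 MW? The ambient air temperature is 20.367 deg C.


W_net = eta / 100 * Q_in
W_net = 21.476 / 100 * 397.79
W_net = 85.429 MW


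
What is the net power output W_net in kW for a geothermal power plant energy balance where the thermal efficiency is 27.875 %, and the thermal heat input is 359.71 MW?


W_net = eta / 100 * Q_in
W_net = 27.875 / 100 * 359.71
W_net = 100.2692 MW
Convert: 100.2692 MW * 1000.0 = 1.0027e+05 kW
W_net = 1.0027e+05 kW


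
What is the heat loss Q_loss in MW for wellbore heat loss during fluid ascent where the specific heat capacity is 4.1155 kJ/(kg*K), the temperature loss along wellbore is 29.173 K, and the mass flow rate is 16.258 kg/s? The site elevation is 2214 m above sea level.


Q_loss = mdot * cp * dT
Q_loss = 16.258 * 4.1155 * 29.173
Q_loss = 1951.960 kW
Convert: 1951.960 kW * 0.001 = 1.9520 MW
Q_loss = 1.9520 MW


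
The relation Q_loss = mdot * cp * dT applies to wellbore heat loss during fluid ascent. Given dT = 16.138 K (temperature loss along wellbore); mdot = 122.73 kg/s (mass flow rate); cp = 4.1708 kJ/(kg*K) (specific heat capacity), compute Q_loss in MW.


Q_loss = mdot * cp * dT
Q_loss = 122.73 * 4.1708 * 16.138
Q_loss = 8260.756 kW
Convert: 8260.756 kW * 0.001 = 8.2608 MW
Q_loss = 8.2608 MW


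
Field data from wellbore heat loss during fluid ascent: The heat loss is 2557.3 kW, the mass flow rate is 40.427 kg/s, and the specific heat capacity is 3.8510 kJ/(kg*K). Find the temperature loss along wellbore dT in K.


dT = Q_loss / (mdot * cp)
dT = 2557.3 / (40.427 * 3.8510)
dT = 16.426 K


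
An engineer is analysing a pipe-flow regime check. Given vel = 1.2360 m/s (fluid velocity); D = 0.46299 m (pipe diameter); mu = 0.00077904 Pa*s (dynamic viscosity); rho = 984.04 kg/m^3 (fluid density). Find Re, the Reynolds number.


Re = rho * vel * D / mu
Re = 984.04 * 1.2360 * 0.46299 / 0.00077904
Re = 7.2284e+05


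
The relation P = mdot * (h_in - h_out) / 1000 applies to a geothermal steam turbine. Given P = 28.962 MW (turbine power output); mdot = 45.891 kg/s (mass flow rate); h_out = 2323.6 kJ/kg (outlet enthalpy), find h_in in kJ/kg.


h_in = h_out + P * 1000 / mdot
h_in = 2323.6 + 28.962 * 1000 / 45.891
h_in = 2954.7 kJ/kg


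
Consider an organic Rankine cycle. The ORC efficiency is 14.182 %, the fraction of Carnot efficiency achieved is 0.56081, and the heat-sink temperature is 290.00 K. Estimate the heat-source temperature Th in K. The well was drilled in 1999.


Th = Tc / (1 - (eta_orc/100)/f)
Th = 290.00 / (1 - (14.182/100)/0.56081)
Th = 388.16 K


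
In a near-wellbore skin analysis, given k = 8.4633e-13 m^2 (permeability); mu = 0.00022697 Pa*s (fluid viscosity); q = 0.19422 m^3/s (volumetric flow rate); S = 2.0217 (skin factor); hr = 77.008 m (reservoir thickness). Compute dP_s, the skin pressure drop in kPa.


dP_s = S * q * mu / (2*pi*k*hr) / 1000
dP_s = 2.0217 * 0.19422 * 0.00022697 / (2*pi*8.4633e-13*77.008) / 1000
dP_s = 217.63 kPa


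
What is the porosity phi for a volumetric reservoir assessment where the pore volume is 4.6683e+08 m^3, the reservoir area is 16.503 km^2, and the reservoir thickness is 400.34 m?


phi = Vp / (A * 1e6 * hr)
phi = 4.6683e+08 / (16.503 * 1e6 * 400.34)
phi = 0.070659


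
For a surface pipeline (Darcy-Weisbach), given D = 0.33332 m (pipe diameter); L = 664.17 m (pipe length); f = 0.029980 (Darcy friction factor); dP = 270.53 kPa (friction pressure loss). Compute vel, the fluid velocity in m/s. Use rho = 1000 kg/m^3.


vel = sqrt(dP*1000*2*D / (f*L*rho))
vel = sqrt(270.53*1000*2*0.33332 / (0.029980*664.17*1000))
vel = 3.0095 m/s


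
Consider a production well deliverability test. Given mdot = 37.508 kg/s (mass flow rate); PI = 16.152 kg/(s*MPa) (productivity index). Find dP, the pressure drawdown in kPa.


dP = mdot * 1000 / PI
dP = 37.508 * 1000 / 16.152
dP = 2322.2 kPa


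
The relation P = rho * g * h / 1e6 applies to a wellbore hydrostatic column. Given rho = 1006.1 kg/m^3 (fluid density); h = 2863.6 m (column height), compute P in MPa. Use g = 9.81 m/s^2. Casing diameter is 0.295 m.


P = rho * g * h / 1e6
P = 1006.1 * 9.81 * 2863.6 / 1e6
P = 28.263 MPa


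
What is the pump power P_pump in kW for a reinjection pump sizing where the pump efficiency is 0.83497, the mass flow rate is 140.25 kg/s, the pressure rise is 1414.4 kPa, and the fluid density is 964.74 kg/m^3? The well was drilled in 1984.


P_pump = mdot * dP / (rho * eta)
P_pump = 140.25 * 1414.4 / (964.74 * 0.83497)
P_pump = 246.26 kW


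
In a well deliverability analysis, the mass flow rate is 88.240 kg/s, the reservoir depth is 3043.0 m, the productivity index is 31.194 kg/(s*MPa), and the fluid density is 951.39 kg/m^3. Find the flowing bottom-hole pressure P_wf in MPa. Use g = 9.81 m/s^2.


Step 1: P_i = rho*g*h/1e6 = 951.39*9.81*3043.0/1e6 = 28.40073 MPa
Step 2: P_wf = P_i - mdot/PI = 28.40073 - 88.24/31.194 = 25.572 MPa
P_wf = 25.572 MPa


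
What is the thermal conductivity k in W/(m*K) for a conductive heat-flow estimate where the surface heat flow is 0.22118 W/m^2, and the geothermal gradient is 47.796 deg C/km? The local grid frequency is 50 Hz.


k = q * 1000 / grad
k = 0.22118 * 1000 / 47.796
k = 4.6276 W/(m*K)


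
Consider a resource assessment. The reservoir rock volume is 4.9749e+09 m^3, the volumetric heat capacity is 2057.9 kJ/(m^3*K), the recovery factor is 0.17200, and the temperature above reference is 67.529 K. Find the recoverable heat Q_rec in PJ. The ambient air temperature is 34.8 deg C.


Step 1: Q_s = Vr*rhoc*dT/1e12 = 4.9749e+09*2057.9*67.529/1e12 = 691.3516 PJ
Step 2: Q_rec = Q_s * RF = 691.3516 * 0.172 = 118.91 PJ
Q_rec = 118.91 PJ


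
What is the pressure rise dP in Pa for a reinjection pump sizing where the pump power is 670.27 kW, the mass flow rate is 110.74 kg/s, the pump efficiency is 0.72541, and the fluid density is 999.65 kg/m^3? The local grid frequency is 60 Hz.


dP = P_pump * rho * eta / mdot
dP = 670.27 * 999.65 * 0.72541 / 110.74
dP = 4389.113 kPa
Convert: 4389.113 kPa * 1000.0 = 4.3891e+06 Pa
dP = 4.3891e+06 Pa


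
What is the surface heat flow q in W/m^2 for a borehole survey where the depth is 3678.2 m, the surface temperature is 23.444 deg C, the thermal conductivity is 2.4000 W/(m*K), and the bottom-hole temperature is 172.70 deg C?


Step 1: grad = (T_d - T_surf)/d * 1000 = (172.7 - 23.444)/3678.2 * 1000 = 40.57854 deg C/km
Step 2: q = k * grad / 1000 = 2.4 * 40.57854 / 1000 = 0.097388 W/m^2
q = 0.097388 W/m^2


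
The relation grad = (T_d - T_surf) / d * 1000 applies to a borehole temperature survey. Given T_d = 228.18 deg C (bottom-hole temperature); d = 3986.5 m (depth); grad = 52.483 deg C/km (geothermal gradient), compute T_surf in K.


T_surf = T_d - grad * d / 1000
T_surf = 228.18 - 52.483 * 3986.5 / 1000
T_surf = 18.95652 deg C
Convert to K: 18.95652 + 273.15 = 292.11 K
T_surf = 292.11 K


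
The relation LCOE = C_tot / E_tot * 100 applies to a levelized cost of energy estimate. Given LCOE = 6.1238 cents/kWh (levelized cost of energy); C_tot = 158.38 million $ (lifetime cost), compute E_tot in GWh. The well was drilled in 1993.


E_tot = C_tot / LCOE * 100
E_tot = 158.38 / 6.1238 * 100
E_tot = 2586.3 GWh


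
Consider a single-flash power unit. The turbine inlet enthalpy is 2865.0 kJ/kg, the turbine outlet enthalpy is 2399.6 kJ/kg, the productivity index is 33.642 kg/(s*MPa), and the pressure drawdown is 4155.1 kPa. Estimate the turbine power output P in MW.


Step 1: mdot = PI * dP / 1000 = 33.642 * 4155.1 / 1000 = 139.7859 kg/s
Step 2: P = mdot*(h_in - h_out)/1000 = 139.7859*(2865.0 - 2399.6)/1000 = 65.056 MW
P = 65.056 MW


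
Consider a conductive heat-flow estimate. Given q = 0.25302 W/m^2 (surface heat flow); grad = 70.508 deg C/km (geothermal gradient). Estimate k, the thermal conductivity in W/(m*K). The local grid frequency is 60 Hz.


k = q * 1000 / grad
k = 0.25302 * 1000 / 70.508
k = 3.5885 W/(m*K)


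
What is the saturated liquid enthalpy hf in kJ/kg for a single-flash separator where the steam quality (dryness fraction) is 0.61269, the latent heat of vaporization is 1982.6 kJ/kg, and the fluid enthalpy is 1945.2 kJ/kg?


hf = h - x * hfg
hf = 1945.2 - 0.61269 * 1982.6
hf = 730.48 kJ/kg


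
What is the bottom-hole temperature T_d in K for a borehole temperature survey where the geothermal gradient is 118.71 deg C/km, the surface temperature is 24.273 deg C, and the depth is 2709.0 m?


T_d = T_surf + grad * d / 1000
T_d = 24.273 + 118.71 * 2709.0 / 1000
T_d = 345.8584 deg C
Convert to K: 345.8584 + 273.15 = 619.01 K
T_d = 619.01 K


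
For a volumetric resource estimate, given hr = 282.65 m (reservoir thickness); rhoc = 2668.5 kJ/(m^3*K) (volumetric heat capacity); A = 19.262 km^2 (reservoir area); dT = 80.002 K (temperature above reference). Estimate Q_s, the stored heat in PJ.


Step 1: Vr = A*1e6*hr = 19.262*1e6*282.65 = 5.444404e+09 m^3
Step 2: Q_s = Vr*rhoc*dT/1e12 = 5.444404e+09*2668.5*80.002/1e12 = 1162.3 PJ
Q_s = 1162.3 PJ


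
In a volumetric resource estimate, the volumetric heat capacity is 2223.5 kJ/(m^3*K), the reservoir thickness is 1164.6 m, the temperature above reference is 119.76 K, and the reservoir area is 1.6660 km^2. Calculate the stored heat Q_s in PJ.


Step 1: Vr = A*1e6*hr = 1.666*1e6*1164.6 = 1.940224e+09 m^3
Step 2: Q_s = Vr*rhoc*dT/1e12 = 1.940224e+09*2223.5*119.76/1e12 = 516.66 PJ
Q_s = 516.66 PJ


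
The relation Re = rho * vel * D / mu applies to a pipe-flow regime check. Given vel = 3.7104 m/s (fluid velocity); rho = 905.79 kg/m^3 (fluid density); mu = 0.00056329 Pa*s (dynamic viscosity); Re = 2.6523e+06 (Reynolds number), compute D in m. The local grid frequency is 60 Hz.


D = Re * mu / (rho * vel)
D = 2.6523e+06 * 0.00056329 / (905.79 * 3.7104)
D = 0.44454 m


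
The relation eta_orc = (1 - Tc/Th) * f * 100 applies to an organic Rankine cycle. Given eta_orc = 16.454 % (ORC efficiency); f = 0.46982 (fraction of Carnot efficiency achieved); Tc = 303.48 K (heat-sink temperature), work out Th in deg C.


Th = Tc / (1 - (eta_orc/100)/f)
Th = 303.48 / (1 - (16.454/100)/0.46982)
Th = 467.0498 K
Convert to deg C: 467.0498 - 273.15 = 193.90 deg C
Th = 193.90 deg C


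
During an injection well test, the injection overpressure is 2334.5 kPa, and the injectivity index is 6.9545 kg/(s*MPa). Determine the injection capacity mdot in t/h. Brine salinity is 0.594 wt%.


mdot = II * dP / 1000
mdot = 6.9545 * 2334.5 / 1000
mdot = 16.23528 kg/s
Convert: 16.23528 kg/s * 3.6 = 58.447 t/h
mdot = 58.447 t/h


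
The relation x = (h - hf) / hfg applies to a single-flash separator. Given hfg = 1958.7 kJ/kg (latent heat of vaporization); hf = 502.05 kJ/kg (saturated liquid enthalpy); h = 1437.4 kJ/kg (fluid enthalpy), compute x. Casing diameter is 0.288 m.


x = (h - hf) / hfg
x = (1437.4 - 502.05) / 1958.7
x = 0.47754


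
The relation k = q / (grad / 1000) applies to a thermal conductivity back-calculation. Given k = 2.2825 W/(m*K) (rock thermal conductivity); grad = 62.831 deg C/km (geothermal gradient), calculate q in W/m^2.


q = k * grad / 1000
q = 2.2825 * 62.831 / 1000
q = 0.14341 W/m^2


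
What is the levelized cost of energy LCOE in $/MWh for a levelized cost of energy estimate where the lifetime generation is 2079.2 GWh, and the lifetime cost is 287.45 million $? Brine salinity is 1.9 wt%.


LCOE = C_tot / E_tot * 100
LCOE = 287.45 / 2079.2 * 100
LCOE = 13.82503 cents/kWh
Convert: 13.82503 cents/kWh * 10.0 = 138.25 $/MWh
LCOE = 138.25 $/MWh


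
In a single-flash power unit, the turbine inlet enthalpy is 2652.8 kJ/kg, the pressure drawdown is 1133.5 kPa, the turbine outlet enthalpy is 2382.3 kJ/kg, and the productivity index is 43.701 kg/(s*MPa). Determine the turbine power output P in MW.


Step 1: mdot = PI * dP / 1000 = 43.701 * 1133.5 / 1000 = 49.53508 kg/s
Step 2: P = mdot*(h_in - h_out)/1000 = 49.53508*(2652.8 - 2382.3)/1000 = 13.399 MW
P = 13.399 MW
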